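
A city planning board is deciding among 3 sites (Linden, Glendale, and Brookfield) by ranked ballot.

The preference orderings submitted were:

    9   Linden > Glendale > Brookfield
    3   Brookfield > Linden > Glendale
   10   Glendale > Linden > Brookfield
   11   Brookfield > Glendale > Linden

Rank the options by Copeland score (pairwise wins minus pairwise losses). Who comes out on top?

Glendale

Pairwise results:
  Linden vs Glendale: Glendale wins 21–12.
  Linden vs Brookfield: Linden wins 19–14.
  Glendale vs Brookfield: Glendale wins 19–14.
Copeland scores (wins − losses):
  Linden: 1 − 1 = 0
  Glendale: 2 − 0 = 2
  Brookfield: 0 − 2 = -2
Glendale has the best Copeland score.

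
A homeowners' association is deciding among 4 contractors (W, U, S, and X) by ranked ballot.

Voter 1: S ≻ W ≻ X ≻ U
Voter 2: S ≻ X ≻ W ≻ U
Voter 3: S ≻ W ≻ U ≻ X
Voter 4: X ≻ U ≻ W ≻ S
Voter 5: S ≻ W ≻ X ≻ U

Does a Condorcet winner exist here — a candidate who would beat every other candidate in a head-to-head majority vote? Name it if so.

Head-to-head results (5 voters total):
W vs U: W wins 4–1.
W vs S: S wins 4–1.
W vs X: W wins 3–2.
U vs S: S wins 4–1.
U vs X: X wins 4–1.
S vs X: S wins 4–1.
S beats each rival — W (4–1), U (4–1), X (4–1) — so S is the Condorcet winner.

S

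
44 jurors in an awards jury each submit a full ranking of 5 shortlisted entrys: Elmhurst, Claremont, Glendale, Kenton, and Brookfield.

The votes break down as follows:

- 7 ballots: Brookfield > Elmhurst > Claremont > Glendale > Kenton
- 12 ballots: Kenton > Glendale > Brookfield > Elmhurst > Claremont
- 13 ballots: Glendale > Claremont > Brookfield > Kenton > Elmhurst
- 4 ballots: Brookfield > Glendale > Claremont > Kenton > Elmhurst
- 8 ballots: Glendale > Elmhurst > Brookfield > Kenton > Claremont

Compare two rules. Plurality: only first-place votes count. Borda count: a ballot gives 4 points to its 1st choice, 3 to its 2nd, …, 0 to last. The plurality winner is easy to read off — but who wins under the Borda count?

Plurality first-place counts: Elmhurst 0, Claremont 0, Glendale 21, Kenton 12, Brookfield 11 → Glendale.
Borda totals: Elmhurst 57, Claremont 61, Glendale 139, Kenton 73, Brookfield 110 → Glendale.

Glendale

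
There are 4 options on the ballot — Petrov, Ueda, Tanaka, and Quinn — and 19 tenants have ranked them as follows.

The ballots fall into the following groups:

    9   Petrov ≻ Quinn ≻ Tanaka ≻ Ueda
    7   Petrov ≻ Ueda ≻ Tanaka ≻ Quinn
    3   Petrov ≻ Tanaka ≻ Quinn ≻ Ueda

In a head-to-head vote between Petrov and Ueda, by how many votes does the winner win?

19

Ballots ranking Petrov above Ueda: 9+7+3 = 19.
Ballots ranking Ueda above Petrov: 0.
Petrov wins 19–0, a margin of 19.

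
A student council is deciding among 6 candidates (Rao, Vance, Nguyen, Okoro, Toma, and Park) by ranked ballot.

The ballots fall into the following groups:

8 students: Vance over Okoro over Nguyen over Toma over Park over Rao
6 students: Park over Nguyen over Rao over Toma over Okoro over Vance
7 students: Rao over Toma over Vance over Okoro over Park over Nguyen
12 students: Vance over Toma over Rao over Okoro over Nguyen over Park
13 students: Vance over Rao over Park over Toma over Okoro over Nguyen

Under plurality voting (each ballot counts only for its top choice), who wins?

First-place vote totals:
  Rao: 7
  Vance: 33
  Nguyen: 0
  Okoro: 0
  Toma: 0
  Park: 6
Vance has the most first-place votes.

Vance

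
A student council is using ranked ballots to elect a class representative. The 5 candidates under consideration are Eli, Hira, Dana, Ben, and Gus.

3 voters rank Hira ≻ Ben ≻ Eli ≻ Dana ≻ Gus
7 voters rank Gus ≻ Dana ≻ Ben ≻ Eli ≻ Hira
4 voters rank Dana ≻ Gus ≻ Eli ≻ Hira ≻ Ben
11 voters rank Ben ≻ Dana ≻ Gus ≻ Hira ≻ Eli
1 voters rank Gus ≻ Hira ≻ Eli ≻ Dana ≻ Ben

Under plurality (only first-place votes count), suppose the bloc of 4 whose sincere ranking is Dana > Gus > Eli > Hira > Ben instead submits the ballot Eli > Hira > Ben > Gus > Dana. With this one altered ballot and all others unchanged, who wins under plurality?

Ben

First-place totals with the altered ballot: Eli 4, Hira 3, Dana 0, Ben 11, Gus 8.
The winner is unchanged: still Ben.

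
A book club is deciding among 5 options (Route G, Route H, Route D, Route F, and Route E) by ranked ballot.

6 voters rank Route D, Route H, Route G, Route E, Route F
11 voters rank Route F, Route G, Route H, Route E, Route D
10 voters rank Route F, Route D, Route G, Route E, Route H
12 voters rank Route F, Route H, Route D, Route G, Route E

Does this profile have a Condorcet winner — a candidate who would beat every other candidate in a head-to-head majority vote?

Head-to-head results (39 voters total):
Route G vs Route H: Route G wins 21–18.
Route G vs Route D: Route D wins 28–11.
Route G vs Route F: Route F wins 33–6.
Route G vs Route E: Route G wins 39–0.
Route H vs Route D: Route H wins 23–16.
Route H vs Route F: Route F wins 33–6.
Route H vs Route E: Route H wins 29–10.
Route D vs Route F: Route F wins 33–6.
Route D vs Route E: Route D wins 28–11.
Route F vs Route E: Route F wins 33–6.
Route F beats each rival — Route G (33–6), Route H (33–6), Route D (33–6), Route E (33–6) — so Route F is the Condorcet winner.

Yes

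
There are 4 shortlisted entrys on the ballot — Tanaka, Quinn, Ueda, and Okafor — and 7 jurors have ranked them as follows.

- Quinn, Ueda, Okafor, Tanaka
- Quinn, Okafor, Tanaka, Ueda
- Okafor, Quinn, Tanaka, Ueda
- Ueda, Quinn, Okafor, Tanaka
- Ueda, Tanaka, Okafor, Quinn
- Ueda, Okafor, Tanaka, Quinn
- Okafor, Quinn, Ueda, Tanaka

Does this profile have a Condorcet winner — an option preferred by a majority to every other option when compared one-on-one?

No

Head-to-head results (7 voters total):
Tanaka vs Quinn: Quinn wins 5–2.
Tanaka vs Ueda: Ueda wins 5–2.
Tanaka vs Okafor: Okafor wins 6–1.
Quinn vs Ueda: Quinn wins 4–3.
Quinn vs Okafor: Okafor wins 4–3.
Ueda vs Okafor: Ueda wins 4–3.
No candidate beats all others: Quinn beats Ueda beats Okafor beats Quinn, a majority cycle.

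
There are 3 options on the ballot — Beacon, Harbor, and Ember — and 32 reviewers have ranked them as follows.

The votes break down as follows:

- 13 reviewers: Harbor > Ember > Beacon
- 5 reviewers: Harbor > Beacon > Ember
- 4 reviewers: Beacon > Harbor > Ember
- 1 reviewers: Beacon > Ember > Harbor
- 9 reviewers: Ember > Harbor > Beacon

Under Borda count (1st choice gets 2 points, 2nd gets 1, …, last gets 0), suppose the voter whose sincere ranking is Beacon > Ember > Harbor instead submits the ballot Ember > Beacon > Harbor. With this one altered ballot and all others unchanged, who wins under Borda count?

Borda totals with the altered ballot: Beacon 14, Harbor 49, Ember 33.
The winner is unchanged: still Harbor.

Harbor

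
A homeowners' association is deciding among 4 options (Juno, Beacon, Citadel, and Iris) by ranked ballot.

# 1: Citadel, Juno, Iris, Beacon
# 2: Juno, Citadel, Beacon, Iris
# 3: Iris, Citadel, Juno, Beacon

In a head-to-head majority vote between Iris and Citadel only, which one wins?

Ballots ranking Iris above Citadel: 1.
Ballots ranking Citadel above Iris: 2.
Citadel wins the head-to-head, 2–1.

Citadel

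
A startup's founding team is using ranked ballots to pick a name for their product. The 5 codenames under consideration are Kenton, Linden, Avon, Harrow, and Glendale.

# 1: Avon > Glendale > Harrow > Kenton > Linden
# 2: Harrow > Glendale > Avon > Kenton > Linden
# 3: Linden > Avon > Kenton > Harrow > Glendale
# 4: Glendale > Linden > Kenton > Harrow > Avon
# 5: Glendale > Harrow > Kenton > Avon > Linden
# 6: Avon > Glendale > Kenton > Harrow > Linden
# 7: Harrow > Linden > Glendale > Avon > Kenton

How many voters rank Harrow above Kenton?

4

Ballots ranking Harrow above Kenton: 4.
Ballots ranking Kenton above Harrow: 3.
So 4 of 7 voters prefer Harrow to Kenton.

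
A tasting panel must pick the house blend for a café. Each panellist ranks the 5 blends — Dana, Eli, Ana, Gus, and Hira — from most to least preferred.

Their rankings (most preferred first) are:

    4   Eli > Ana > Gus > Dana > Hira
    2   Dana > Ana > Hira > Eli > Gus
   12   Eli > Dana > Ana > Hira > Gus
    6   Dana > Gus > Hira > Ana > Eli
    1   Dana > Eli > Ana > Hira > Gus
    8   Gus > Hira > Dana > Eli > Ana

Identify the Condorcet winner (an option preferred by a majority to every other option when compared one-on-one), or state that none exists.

Head-to-head results (33 voters total):
Dana vs Eli: Dana wins 17–16.
Dana vs Ana: Dana wins 29–4.
Dana vs Gus: Dana wins 21–12.
Dana vs Hira: Dana wins 25–8.
Eli vs Ana: Eli wins 25–8.
Eli vs Gus: Eli wins 19–14.
Eli vs Hira: Eli wins 17–16.
Ana vs Gus: Ana wins 19–14.
Ana vs Hira: Ana wins 19–14.
Gus vs Hira: Gus wins 18–15.
Dana beats each rival — Eli (17–16), Ana (29–4), Gus (21–12), Hira (25–8) — so Dana is the Condorcet winner.

Dana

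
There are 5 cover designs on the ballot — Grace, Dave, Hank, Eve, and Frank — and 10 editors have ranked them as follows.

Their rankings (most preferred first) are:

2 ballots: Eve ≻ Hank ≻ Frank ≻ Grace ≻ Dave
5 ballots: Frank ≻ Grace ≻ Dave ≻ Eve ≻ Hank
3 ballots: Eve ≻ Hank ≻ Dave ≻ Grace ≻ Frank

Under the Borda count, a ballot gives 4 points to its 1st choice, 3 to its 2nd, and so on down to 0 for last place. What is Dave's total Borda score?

Borda scores:
  Grace: 2·1 + 5·3 + 3·1 = 20
  Dave: 2·0 + 5·2 + 3·2 = 16
  Hank: 2·3 + 5·0 + 3·3 = 15
  Eve: 2·4 + 5·1 + 3·4 = 25
  Frank: 2·2 + 5·4 + 3·0 = 24

16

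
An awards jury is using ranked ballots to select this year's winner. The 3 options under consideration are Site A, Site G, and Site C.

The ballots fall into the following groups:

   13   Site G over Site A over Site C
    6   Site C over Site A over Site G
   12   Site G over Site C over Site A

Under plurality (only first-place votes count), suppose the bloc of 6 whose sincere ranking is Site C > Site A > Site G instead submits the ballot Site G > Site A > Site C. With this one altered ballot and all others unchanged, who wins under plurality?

First-place totals with the altered ballot: Site A 0, Site G 31, Site C 0.
The winner is unchanged: still Site G.

Site G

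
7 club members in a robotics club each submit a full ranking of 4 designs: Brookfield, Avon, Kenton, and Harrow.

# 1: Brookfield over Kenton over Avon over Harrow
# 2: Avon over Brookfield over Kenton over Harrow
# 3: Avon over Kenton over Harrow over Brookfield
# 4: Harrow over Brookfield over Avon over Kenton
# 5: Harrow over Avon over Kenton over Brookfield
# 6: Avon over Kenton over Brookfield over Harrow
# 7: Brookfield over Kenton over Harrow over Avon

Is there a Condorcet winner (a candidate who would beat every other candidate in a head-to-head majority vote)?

Yes

Head-to-head results (7 voters total):
Brookfield vs Avon: Avon wins 4–3.
Brookfield vs Kenton: Brookfield wins 4–3.
Brookfield vs Harrow: Brookfield wins 4–3.
Avon vs Kenton: Avon wins 5–2.
Avon vs Harrow: Avon wins 4–3.
Kenton vs Harrow: Kenton wins 5–2.
Avon beats each rival — Brookfield (4–3), Kenton (5–2), Harrow (4–3) — so Avon is the Condorcet winner.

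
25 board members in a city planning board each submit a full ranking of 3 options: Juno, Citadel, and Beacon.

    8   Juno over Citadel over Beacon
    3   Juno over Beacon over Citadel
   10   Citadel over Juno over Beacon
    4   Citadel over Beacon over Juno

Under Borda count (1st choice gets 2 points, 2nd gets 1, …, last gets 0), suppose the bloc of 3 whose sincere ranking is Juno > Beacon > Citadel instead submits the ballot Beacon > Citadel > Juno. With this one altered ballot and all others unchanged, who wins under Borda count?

Borda totals with the altered ballot: Juno 26, Citadel 39, Beacon 10.
The winner is unchanged: still Citadel.

Citadel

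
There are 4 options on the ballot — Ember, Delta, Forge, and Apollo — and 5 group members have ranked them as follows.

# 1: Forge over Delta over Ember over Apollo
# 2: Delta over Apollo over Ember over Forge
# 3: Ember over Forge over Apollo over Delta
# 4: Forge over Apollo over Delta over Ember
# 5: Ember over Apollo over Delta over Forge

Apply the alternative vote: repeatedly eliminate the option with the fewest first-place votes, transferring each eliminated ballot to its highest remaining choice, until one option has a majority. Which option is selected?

Round 1: Ember 2, Forge 2, Delta 1, Apollo 0. Apollo has the fewest and is eliminated.
Round 2: Ember 2, Forge 2, Delta 1. Delta has the fewest and is eliminated.
Round 3: Ember 3, Forge 2. Ember has a majority.

Ember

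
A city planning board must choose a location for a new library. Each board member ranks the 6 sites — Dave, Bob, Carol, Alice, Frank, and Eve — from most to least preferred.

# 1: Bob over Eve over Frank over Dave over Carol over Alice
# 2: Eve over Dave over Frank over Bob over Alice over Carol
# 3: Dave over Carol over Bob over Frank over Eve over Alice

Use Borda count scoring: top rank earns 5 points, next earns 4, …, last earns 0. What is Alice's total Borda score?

Borda scores:
  Dave: 2 + 4 + 5 = 11
  Bob: 5 + 2 + 3 = 10
  Carol: 1 + 0 + 4 = 5
  Alice: 0 + 1 + 0 = 1
  Frank: 3 + 3 + 2 = 8
  Eve: 4 + 5 + 1 = 10

1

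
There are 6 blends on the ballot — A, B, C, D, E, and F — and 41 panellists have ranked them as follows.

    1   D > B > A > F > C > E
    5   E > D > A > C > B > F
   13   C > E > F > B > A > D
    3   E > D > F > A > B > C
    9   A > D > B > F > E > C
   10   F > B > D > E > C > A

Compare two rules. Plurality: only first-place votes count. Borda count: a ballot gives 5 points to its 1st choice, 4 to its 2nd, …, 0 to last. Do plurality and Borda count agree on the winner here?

No

Plurality first-place counts: A 9, B 0, C 13, D 1, E 8, F 10 → C.
Borda totals: A 82, B 105, C 86, D 103, E 121, F 118 → E.
The two rules disagree: plurality picks C, Borda picks E.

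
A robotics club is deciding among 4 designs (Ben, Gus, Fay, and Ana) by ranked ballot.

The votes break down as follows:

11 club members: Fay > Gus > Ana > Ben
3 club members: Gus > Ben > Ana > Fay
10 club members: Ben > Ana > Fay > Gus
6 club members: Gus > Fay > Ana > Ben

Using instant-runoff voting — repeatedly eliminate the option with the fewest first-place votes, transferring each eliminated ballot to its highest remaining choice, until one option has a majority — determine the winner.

Fay

Round 1: Fay 11, Ben 10, Gus 9, Ana 0. Ana has the fewest and is eliminated.
Round 2: Fay 11, Ben 10, Gus 9. Gus has the fewest and is eliminated.
Round 3: Fay 17, Ben 13. Fay has a majority.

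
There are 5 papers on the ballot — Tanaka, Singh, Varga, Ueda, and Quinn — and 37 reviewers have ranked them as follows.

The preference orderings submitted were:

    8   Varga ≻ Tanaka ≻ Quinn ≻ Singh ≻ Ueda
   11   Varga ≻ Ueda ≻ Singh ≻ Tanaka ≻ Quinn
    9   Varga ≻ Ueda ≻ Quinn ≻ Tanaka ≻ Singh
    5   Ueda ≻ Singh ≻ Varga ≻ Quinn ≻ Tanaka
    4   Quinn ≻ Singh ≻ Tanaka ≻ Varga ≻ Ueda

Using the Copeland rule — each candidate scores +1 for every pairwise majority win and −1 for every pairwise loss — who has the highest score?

Pairwise results:
  Tanaka vs Singh: Singh wins 20–17.
  Tanaka vs Varga: Varga wins 33–4.
  Tanaka vs Ueda: Ueda wins 25–12.
  Tanaka vs Quinn: Tanaka wins 19–18.
  Singh vs Varga: Varga wins 28–9.
  Singh vs Ueda: Ueda wins 25–12.
  Singh vs Quinn: Quinn wins 21–16.
  Varga vs Ueda: Varga wins 32–5.
  Varga vs Quinn: Varga wins 33–4.
  Ueda vs Quinn: Ueda wins 25–12.
Copeland scores (wins − losses):
  Tanaka: 1 − 3 = -2
  Singh: 1 − 3 = -2
  Varga: 4 − 0 = 4
  Ueda: 3 − 1 = 2
  Quinn: 1 − 3 = -2
Varga has the best Copeland score.

Varga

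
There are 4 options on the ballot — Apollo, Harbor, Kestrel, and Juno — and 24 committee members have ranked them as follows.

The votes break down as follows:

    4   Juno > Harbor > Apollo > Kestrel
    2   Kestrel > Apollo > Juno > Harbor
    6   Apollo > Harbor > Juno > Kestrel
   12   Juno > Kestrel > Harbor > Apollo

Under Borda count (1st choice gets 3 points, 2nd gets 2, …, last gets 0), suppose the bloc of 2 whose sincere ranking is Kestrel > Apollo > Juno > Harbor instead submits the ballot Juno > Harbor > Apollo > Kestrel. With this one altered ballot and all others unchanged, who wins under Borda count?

Juno

Borda totals with the altered ballot: Apollo 24, Harbor 36, Kestrel 24, Juno 60.
The winner is unchanged: still Juno.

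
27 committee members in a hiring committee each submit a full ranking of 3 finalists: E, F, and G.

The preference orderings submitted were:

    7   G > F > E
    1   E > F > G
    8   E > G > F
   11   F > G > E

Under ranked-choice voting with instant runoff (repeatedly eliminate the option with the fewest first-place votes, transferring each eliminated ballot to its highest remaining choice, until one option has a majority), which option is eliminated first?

Round 1: F 11, E 9, G 7. G has the fewest and is eliminated.
Round 2: F 18, E 9. F has a majority.

G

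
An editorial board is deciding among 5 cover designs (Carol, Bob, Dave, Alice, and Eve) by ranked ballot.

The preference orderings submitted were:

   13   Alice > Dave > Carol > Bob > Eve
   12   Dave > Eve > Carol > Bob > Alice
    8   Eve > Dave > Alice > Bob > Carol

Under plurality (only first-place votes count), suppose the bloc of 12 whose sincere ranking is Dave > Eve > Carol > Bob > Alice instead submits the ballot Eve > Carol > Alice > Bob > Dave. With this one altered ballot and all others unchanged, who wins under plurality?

Eve

First-place totals with the altered ballot: Carol 0, Bob 0, Dave 0, Alice 13, Eve 20.
The switch changes the winner from Alice to Eve.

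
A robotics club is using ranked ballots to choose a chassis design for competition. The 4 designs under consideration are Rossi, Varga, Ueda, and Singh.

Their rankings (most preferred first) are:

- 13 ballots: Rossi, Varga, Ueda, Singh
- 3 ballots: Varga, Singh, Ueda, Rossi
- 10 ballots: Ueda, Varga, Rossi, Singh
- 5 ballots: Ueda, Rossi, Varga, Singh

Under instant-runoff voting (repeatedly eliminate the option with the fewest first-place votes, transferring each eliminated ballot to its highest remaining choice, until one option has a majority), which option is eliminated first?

Singh

Round 1: Ueda 15, Rossi 13, Varga 3, Singh 0. Singh has the fewest and is eliminated.
Round 2: Ueda 15, Rossi 13, Varga 3. Varga has the fewest and is eliminated.
Round 3: Ueda 18, Rossi 13. Ueda has a majority.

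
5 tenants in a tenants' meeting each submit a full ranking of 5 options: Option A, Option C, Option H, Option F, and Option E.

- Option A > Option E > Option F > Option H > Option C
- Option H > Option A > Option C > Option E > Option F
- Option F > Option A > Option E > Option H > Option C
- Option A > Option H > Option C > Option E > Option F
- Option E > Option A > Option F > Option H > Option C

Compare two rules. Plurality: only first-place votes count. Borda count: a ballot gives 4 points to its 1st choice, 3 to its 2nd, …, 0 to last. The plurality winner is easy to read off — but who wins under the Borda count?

Option A

Plurality first-place counts: Option A 2, Option C 0, Option H 1, Option F 1, Option E 1 → Option A.
Borda totals: Option A 17, Option C 4, Option H 10, Option F 8, Option E 11 → Option A.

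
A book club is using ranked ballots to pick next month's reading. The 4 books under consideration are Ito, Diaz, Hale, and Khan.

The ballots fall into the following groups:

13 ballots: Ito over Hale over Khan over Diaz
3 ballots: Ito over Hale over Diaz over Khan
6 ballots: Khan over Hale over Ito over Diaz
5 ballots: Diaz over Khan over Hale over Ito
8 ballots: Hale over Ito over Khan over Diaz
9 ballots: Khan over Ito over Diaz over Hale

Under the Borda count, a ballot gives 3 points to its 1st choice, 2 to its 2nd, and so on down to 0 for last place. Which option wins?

Borda scores:
  Ito: 13·3 + 3·3 + 6·1 + 5·0 + 8·2 + 9·2 = 88
  Diaz: 13·0 + 3·1 + 6·0 + 5·3 + 8·0 + 9·1 = 27
  Hale: 13·2 + 3·2 + 6·2 + 5·1 + 8·3 + 9·0 = 73
  Khan: 13·1 + 3·0 + 6·3 + 5·2 + 8·1 + 9·3 = 76
Ito has the highest total.

Ito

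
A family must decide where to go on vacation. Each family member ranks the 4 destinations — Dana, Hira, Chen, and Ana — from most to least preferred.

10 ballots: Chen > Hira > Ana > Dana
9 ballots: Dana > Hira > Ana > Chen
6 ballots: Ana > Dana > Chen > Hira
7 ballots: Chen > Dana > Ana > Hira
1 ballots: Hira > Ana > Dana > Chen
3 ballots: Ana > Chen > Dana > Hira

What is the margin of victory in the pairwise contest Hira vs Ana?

4

Ballots ranking Hira above Ana: 10+9+1 = 20.
Ballots ranking Ana above Hira: 6+7+3 = 16.
Hira wins 20–16, a margin of 4.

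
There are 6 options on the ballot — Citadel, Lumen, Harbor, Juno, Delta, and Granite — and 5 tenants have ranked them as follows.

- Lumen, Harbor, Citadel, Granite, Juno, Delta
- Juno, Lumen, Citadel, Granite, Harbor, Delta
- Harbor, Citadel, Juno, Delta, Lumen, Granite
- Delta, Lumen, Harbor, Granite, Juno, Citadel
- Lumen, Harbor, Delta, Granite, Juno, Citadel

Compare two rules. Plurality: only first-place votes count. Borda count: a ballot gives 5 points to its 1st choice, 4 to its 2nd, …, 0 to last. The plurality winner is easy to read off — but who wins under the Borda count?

Lumen

Plurality first-place counts: Citadel 0, Lumen 2, Harbor 1, Juno 1, Delta 1, Granite 0 → Lumen.
Borda totals: Citadel 10, Lumen 19, Harbor 17, Juno 11, Delta 10, Granite 8 → Lumen.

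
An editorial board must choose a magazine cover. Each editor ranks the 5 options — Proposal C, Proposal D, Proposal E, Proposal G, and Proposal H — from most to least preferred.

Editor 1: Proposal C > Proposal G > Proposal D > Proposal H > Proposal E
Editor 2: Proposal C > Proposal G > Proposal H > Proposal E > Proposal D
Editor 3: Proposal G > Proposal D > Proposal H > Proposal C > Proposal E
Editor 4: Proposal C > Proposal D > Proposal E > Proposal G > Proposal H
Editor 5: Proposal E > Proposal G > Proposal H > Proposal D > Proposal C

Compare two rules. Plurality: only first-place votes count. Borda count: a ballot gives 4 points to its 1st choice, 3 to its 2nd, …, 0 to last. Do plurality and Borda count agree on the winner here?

No

Plurality first-place counts: Proposal C 3, Proposal D 0, Proposal E 1, Proposal G 1, Proposal H 0 → Proposal C.
Borda totals: Proposal C 13, Proposal D 9, Proposal E 7, Proposal G 14, Proposal H 7 → Proposal G.
The two rules disagree: plurality picks Proposal C, Borda picks Proposal G.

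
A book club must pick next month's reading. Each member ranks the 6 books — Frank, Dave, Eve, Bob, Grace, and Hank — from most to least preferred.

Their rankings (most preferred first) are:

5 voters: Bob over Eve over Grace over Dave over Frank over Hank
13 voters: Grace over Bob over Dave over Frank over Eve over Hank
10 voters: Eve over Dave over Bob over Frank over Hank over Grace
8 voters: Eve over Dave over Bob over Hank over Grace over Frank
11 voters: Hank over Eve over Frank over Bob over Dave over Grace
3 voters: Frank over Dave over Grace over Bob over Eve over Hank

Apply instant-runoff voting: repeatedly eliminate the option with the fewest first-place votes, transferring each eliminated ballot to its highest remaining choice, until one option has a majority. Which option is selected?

Round 1: Eve 18, Grace 13, Hank 11, Bob 5, Frank 3, Dave 0. Dave has the fewest and is eliminated.
Round 2: Eve 18, Grace 13, Hank 11, Bob 5, Frank 3. Frank has the fewest and is eliminated.
Round 3: Eve 18, Grace 16, Hank 11, Bob 5. Bob has the fewest and is eliminated.
Round 4: Eve 23, Grace 16, Hank 11. Hank has the fewest and is eliminated.
Round 5: Eve 34, Grace 16. Eve has a majority.

Eve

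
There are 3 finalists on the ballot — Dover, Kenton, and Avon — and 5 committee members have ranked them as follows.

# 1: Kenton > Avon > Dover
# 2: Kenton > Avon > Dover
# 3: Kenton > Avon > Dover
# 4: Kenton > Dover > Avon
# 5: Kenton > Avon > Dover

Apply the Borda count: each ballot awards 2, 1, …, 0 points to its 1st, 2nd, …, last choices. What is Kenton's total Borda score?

10

Borda scores:
  Dover: 0 + 0 + 0 + 1 + 0 = 1
  Kenton: 2 + 2 + 2 + 2 + 2 = 10
  Avon: 1 + 1 + 1 + 0 + 1 = 4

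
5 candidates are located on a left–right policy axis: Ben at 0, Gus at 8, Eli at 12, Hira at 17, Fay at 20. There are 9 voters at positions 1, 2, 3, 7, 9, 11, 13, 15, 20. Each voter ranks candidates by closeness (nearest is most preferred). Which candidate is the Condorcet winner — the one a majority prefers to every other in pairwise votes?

Gus

With single-peaked preferences on a line, the Condorcet winner is the candidate closest to the median voter.
The median voter (position 9) is closest to Gus at 8.
Check: Gus vs Hira — voters closer to Gus: 6 of 9.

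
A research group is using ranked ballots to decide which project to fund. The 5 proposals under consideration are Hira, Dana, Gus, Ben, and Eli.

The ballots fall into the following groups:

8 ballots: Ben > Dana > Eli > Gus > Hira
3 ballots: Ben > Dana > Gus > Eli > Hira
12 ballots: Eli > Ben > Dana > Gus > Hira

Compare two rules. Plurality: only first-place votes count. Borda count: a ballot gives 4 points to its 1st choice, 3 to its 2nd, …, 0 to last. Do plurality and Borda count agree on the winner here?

Plurality first-place counts: Hira 0, Dana 0, Gus 0, Ben 11, Eli 12 → Eli.
Borda totals: Hira 0, Dana 57, Gus 26, Ben 80, Eli 67 → Ben.
The two rules disagree: plurality picks Eli, Borda picks Ben.

No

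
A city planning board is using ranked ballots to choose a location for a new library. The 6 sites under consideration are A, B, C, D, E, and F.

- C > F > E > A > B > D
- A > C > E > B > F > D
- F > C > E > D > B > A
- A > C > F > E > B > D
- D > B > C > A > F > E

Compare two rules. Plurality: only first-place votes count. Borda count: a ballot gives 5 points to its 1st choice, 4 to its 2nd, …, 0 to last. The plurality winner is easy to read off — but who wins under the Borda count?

Plurality first-place counts: A 2, B 0, C 1, D 1, E 0, F 1 → A.
Borda totals: A 14, B 9, C 20, D 7, E 11, F 14 → C.

C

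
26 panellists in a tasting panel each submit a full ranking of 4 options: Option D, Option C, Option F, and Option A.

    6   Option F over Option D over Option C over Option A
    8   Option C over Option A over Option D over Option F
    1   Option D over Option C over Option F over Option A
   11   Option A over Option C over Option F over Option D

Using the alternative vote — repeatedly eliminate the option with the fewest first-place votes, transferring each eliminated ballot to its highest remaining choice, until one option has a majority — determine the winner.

Option C

Round 1: Option A 11, Option C 8, Option F 6, Option D 1. Option D has the fewest and is eliminated.
Round 2: Option A 11, Option C 9, Option F 6. Option F has the fewest and is eliminated.
Round 3: Option C 15, Option A 11. Option C has a majority.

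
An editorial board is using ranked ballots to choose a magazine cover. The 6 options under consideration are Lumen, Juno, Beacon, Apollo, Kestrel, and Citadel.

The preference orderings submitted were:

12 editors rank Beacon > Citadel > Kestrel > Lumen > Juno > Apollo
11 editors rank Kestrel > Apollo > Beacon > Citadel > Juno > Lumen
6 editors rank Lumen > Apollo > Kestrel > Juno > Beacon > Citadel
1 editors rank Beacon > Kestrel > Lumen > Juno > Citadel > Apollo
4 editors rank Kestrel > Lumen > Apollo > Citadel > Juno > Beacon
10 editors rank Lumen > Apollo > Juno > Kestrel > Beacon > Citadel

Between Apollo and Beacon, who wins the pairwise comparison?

Apollo

Ballots ranking Apollo above Beacon: 11+6+4+10 = 31.
Ballots ranking Beacon above Apollo: 12+1 = 13.
Apollo wins the head-to-head, 31–13.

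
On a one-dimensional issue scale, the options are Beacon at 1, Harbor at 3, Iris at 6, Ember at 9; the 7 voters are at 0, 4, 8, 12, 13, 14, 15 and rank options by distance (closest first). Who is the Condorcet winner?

Ember

With single-peaked preferences on a line, the Condorcet winner is the candidate closest to the median voter.
The median voter (position 12) is closest to Ember at 9.
Check: Ember vs Iris — voters closer to Ember: 5 of 7.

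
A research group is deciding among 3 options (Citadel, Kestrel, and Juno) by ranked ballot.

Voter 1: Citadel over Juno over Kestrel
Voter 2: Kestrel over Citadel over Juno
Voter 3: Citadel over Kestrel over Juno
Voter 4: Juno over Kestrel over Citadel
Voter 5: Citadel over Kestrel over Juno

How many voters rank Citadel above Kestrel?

Ballots ranking Citadel above Kestrel: 3.
Ballots ranking Kestrel above Citadel: 2.
So 3 of 5 voters prefer Citadel to Kestrel.

3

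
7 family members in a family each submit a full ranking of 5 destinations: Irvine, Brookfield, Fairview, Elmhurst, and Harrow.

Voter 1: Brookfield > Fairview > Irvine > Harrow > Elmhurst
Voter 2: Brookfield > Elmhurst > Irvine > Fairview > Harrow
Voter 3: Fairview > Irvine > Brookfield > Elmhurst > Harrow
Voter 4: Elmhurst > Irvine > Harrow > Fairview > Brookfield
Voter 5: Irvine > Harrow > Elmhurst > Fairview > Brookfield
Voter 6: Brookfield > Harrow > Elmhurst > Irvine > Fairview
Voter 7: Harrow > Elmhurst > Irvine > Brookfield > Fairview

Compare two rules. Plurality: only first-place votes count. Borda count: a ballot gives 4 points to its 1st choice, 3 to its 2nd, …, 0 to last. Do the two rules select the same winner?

No

Plurality first-place counts: Irvine 1, Brookfield 3, Fairview 1, Elmhurst 1, Harrow 1 → Brookfield.
Borda totals: Irvine 17, Brookfield 15, Fairview 10, Elmhurst 15, Harrow 13 → Irvine.
The two rules disagree: plurality picks Brookfield, Borda picks Irvine.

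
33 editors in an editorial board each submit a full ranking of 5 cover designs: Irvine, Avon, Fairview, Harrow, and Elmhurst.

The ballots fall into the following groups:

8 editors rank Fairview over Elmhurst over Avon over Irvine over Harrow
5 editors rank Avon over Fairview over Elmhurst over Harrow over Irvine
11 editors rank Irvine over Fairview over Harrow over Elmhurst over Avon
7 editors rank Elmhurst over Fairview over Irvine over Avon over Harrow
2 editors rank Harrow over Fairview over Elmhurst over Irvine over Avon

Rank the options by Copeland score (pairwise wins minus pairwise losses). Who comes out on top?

Fairview

Pairwise results:
  Irvine vs Avon: Irvine wins 20–13.
  Irvine vs Fairview: Fairview wins 22–11.
  Irvine vs Harrow: Irvine wins 26–7.
  Irvine vs Elmhurst: Elmhurst wins 22–11.
  Avon vs Fairview: Fairview wins 28–5.
  Avon vs Harrow: Avon wins 20–13.
  Avon vs Elmhurst: Elmhurst wins 28–5.
  Fairview vs Harrow: Fairview wins 31–2.
  Fairview vs Elmhurst: Fairview wins 26–7.
  Harrow vs Elmhurst: Elmhurst wins 20–13.
Copeland scores (wins − losses):
  Irvine: 2 − 2 = 0
  Avon: 1 − 3 = -2
  Fairview: 4 − 0 = 4
  Harrow: 0 − 4 = -4
  Elmhurst: 3 − 1 = 2
Fairview has the best Copeland score.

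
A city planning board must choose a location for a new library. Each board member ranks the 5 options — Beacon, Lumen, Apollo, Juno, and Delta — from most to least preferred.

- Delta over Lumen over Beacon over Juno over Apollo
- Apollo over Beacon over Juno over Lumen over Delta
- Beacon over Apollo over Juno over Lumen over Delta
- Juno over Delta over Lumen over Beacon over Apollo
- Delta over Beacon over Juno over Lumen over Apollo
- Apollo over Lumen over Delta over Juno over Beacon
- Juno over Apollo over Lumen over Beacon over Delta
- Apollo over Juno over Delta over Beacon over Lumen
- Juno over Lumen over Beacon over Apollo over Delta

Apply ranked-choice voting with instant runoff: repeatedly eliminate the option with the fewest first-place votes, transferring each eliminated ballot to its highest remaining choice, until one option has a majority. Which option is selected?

Round 1: Apollo 3, Juno 3, Delta 2, Beacon 1, Lumen 0. Lumen has the fewest and is eliminated.
Round 2: Apollo 3, Juno 3, Delta 2, Beacon 1. Beacon has the fewest and is eliminated.
Round 3: Apollo 4, Juno 3, Delta 2. Delta has the fewest and is eliminated.
Round 4: Juno 5, Apollo 4. Juno has a majority.

Juno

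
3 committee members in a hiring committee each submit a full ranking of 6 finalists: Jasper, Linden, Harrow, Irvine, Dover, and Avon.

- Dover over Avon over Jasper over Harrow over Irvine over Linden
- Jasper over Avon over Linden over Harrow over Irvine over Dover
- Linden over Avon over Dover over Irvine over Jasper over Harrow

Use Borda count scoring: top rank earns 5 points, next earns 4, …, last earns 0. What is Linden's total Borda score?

Borda scores:
  Jasper: 3 + 5 + 1 = 9
  Linden: 0 + 3 + 5 = 8
  Harrow: 2 + 2 + 0 = 4
  Irvine: 1 + 1 + 2 = 4
  Dover: 5 + 0 + 3 = 8
  Avon: 4 + 4 + 4 = 12

8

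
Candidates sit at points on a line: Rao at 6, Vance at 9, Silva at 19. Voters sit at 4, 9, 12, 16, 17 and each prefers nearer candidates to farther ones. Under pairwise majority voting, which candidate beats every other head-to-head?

With single-peaked preferences on a line, the Condorcet winner is the candidate closest to the median voter.
The median voter (position 12) is closest to Vance at 9.
Check: Vance vs Rao — voters closer to Vance: 4 of 5.

Vance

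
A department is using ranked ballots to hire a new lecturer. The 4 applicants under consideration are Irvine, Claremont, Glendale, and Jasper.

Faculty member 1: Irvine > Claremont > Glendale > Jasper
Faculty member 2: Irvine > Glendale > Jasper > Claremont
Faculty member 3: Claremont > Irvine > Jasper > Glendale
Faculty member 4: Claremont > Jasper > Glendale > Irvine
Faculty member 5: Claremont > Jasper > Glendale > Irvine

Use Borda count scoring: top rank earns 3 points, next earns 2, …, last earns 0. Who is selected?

Borda scores:
  Irvine: 3 + 3 + 2 + 0 + 0 = 8
  Claremont: 2 + 0 + 3 + 3 + 3 = 11
  Glendale: 1 + 2 + 0 + 1 + 1 = 5
  Jasper: 0 + 1 + 1 + 2 + 2 = 6
Claremont has the highest total.

Claremont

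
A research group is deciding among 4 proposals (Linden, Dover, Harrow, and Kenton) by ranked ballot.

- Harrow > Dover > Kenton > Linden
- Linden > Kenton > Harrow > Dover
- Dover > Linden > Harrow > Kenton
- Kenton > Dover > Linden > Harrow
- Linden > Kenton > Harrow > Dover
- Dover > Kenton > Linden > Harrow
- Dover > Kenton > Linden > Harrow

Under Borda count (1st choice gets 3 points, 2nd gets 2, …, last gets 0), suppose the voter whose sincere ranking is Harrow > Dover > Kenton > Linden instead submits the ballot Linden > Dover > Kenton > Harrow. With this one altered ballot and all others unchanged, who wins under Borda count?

Borda totals with the altered ballot: Linden 14, Dover 13, Harrow 3, Kenton 12.
The switch changes the winner from Dover to Linden.

Linden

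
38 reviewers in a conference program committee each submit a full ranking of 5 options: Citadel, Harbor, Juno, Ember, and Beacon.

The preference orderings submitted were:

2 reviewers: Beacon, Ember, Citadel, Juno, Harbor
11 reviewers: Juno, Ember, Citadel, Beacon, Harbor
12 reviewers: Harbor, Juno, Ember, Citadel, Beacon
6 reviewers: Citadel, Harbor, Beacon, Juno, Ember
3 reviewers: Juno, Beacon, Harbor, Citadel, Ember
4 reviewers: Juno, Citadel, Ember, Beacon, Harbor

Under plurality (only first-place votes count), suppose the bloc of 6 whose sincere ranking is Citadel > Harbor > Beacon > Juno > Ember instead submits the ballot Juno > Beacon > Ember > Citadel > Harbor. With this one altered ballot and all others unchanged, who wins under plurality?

Juno

First-place totals with the altered ballot: Citadel 0, Harbor 12, Juno 24, Ember 0, Beacon 2.
The winner is unchanged: still Juno.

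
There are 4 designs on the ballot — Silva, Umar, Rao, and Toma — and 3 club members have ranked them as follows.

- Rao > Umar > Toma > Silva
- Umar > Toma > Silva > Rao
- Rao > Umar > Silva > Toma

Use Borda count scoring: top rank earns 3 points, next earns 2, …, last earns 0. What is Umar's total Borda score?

Borda scores:
  Silva: 0 + 1 + 1 = 2
  Umar: 2 + 3 + 2 = 7
  Rao: 3 + 0 + 3 = 6
  Toma: 1 + 2 + 0 = 3

7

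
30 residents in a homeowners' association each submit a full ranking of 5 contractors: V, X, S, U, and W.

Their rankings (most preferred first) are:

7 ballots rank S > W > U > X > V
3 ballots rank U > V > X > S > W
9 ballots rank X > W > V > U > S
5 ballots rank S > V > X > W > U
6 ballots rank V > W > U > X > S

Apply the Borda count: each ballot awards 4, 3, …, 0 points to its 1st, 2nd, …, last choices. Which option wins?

Borda scores:
  V: 7·0 + 3·3 + 9·2 + 5·3 + 6·4 = 66
  X: 7·1 + 3·2 + 9·4 + 5·2 + 6·1 = 65
  S: 7·4 + 3·1 + 9·0 + 5·4 + 6·0 = 51
  U: 7·2 + 3·4 + 9·1 + 5·0 + 6·2 = 47
  W: 7·3 + 3·0 + 9·3 + 5·1 + 6·3 = 71
W has the highest total.

W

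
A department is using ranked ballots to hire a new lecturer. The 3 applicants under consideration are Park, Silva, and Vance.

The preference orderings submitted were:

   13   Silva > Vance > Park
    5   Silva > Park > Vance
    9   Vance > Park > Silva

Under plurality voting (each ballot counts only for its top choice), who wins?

Silva

First-place vote totals:
  Park: 0
  Silva: 18
  Vance: 9
Silva has the most first-place votes.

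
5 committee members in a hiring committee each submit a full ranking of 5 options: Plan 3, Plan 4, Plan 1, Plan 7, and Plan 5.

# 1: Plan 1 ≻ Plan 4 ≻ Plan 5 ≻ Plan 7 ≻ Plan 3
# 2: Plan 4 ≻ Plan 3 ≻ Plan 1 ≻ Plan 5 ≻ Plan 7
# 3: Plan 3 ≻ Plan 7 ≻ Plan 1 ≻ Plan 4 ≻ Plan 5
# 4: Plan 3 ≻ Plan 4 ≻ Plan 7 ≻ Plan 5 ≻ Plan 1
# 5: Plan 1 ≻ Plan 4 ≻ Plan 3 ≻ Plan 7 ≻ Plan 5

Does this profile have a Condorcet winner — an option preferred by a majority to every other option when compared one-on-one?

No

Head-to-head results (5 voters total):
Plan 3 vs Plan 4: Plan 4 wins 3–2.
Plan 3 vs Plan 1: Plan 3 wins 3–2.
Plan 3 vs Plan 7: Plan 3 wins 4–1.
Plan 3 vs Plan 5: Plan 3 wins 4–1.
Plan 4 vs Plan 1: Plan 1 wins 3–2.
Plan 4 vs Plan 7: Plan 4 wins 4–1.
Plan 4 vs Plan 5: Plan 4 wins 5–0.
Plan 1 vs Plan 7: Plan 1 wins 3–2.
Plan 1 vs Plan 5: Plan 1 wins 4–1.
Plan 7 vs Plan 5: Plan 7 wins 3–2.
No candidate beats all others: Plan 3 beats Plan 1 beats Plan 4 beats Plan 3, a majority cycle.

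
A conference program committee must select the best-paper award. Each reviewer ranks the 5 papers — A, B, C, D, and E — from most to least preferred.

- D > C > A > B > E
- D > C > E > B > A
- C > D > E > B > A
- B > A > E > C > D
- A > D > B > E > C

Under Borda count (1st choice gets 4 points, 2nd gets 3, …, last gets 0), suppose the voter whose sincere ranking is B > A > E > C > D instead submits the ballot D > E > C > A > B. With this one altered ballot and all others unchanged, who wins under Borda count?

Borda totals with the altered ballot: A 7, B 5, C 12, D 18, E 8.
The winner is unchanged: still D.

D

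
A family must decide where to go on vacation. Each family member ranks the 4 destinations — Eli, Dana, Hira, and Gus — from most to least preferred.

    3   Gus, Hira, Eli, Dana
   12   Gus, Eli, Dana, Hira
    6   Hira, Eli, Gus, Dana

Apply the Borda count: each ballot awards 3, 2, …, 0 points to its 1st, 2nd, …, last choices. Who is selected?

Borda scores:
  Eli: 3·1 + 12·2 + 6·2 = 39
  Dana: 3·0 + 12·1 + 6·0 = 12
  Hira: 3·2 + 12·0 + 6·3 = 24
  Gus: 3·3 + 12·3 + 6·1 = 51
Gus has the highest total.

Gus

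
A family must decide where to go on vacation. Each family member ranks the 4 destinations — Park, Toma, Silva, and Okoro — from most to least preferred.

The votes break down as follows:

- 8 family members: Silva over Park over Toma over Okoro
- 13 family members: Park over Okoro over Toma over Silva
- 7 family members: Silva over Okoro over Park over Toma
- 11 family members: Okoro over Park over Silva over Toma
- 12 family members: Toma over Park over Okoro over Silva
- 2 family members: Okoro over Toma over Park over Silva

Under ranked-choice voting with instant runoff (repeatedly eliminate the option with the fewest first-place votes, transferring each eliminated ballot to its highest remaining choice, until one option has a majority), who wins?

Round 1: Silva 15, Park 13, Okoro 13, Toma 12. Toma has the fewest and is eliminated.
Round 2: Park 25, Silva 15, Okoro 13. Okoro has the fewest and is eliminated.
Round 3: Park 38, Silva 15. Park has a majority.

Park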